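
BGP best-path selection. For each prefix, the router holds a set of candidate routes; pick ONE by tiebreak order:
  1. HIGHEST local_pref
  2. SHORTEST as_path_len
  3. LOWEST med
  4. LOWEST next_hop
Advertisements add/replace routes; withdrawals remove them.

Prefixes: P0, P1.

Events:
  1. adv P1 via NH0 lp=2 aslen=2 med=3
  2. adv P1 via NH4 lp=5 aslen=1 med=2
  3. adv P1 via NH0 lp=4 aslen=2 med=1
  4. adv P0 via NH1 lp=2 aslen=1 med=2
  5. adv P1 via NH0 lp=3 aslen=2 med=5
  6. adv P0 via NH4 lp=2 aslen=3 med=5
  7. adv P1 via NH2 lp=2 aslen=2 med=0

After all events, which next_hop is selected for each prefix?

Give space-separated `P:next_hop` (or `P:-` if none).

Answer: P0:NH1 P1:NH4

Derivation:
Op 1: best P0=- P1=NH0
Op 2: best P0=- P1=NH4
Op 3: best P0=- P1=NH4
Op 4: best P0=NH1 P1=NH4
Op 5: best P0=NH1 P1=NH4
Op 6: best P0=NH1 P1=NH4
Op 7: best P0=NH1 P1=NH4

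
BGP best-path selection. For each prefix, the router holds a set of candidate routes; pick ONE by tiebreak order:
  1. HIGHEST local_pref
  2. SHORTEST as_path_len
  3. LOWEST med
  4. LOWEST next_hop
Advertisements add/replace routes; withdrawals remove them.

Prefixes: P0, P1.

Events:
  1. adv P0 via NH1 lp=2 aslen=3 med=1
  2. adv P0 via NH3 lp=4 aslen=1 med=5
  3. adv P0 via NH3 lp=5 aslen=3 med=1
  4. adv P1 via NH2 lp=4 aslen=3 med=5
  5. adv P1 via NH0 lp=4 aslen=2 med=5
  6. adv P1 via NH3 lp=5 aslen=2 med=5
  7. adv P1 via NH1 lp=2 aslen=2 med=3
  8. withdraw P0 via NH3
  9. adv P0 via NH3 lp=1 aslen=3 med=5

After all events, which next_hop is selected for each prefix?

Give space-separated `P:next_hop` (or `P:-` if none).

Op 1: best P0=NH1 P1=-
Op 2: best P0=NH3 P1=-
Op 3: best P0=NH3 P1=-
Op 4: best P0=NH3 P1=NH2
Op 5: best P0=NH3 P1=NH0
Op 6: best P0=NH3 P1=NH3
Op 7: best P0=NH3 P1=NH3
Op 8: best P0=NH1 P1=NH3
Op 9: best P0=NH1 P1=NH3

Answer: P0:NH1 P1:NH3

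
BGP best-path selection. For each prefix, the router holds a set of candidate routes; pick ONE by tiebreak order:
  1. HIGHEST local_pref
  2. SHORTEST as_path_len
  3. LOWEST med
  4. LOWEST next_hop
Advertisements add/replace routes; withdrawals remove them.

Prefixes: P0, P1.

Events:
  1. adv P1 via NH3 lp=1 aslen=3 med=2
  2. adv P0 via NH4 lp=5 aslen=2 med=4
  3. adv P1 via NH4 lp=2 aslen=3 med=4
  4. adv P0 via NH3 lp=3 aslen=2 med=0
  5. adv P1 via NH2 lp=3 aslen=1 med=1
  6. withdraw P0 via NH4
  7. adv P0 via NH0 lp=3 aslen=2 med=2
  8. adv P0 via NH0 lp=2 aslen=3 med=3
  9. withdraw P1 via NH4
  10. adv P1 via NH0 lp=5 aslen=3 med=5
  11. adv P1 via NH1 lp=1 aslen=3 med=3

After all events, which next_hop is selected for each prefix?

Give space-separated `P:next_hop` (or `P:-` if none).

Answer: P0:NH3 P1:NH0

Derivation:
Op 1: best P0=- P1=NH3
Op 2: best P0=NH4 P1=NH3
Op 3: best P0=NH4 P1=NH4
Op 4: best P0=NH4 P1=NH4
Op 5: best P0=NH4 P1=NH2
Op 6: best P0=NH3 P1=NH2
Op 7: best P0=NH3 P1=NH2
Op 8: best P0=NH3 P1=NH2
Op 9: best P0=NH3 P1=NH2
Op 10: best P0=NH3 P1=NH0
Op 11: best P0=NH3 P1=NH0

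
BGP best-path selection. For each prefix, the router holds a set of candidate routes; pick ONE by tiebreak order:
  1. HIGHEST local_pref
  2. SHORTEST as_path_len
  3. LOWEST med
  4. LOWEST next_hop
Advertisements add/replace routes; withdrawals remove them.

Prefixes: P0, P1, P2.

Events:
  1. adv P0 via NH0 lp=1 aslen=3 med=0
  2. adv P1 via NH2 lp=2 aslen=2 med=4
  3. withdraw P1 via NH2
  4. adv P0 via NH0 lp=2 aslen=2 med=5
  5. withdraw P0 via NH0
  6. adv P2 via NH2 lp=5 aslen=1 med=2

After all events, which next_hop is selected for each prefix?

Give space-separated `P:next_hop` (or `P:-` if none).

Answer: P0:- P1:- P2:NH2

Derivation:
Op 1: best P0=NH0 P1=- P2=-
Op 2: best P0=NH0 P1=NH2 P2=-
Op 3: best P0=NH0 P1=- P2=-
Op 4: best P0=NH0 P1=- P2=-
Op 5: best P0=- P1=- P2=-
Op 6: best P0=- P1=- P2=NH2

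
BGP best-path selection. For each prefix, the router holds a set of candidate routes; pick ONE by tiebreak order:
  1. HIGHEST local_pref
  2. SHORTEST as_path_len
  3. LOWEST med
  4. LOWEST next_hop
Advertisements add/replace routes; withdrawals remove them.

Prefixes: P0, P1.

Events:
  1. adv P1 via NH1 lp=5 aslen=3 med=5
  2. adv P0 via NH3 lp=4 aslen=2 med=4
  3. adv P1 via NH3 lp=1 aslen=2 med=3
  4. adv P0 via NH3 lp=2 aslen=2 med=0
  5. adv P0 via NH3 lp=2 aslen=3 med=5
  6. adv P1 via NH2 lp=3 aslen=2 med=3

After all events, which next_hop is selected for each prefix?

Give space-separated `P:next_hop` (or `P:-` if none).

Op 1: best P0=- P1=NH1
Op 2: best P0=NH3 P1=NH1
Op 3: best P0=NH3 P1=NH1
Op 4: best P0=NH3 P1=NH1
Op 5: best P0=NH3 P1=NH1
Op 6: best P0=NH3 P1=NH1

Answer: P0:NH3 P1:NH1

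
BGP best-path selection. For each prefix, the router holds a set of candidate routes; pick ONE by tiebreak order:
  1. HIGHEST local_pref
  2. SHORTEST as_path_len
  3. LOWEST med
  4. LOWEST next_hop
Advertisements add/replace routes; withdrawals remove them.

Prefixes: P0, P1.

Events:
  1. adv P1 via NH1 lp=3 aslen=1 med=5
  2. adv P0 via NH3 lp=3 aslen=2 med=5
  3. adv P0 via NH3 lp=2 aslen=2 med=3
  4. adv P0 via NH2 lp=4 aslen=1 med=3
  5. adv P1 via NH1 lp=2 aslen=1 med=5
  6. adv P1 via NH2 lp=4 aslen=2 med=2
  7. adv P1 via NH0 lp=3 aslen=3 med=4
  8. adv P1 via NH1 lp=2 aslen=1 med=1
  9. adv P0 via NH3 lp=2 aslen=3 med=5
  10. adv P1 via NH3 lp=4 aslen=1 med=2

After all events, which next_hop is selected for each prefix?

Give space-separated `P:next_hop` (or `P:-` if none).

Op 1: best P0=- P1=NH1
Op 2: best P0=NH3 P1=NH1
Op 3: best P0=NH3 P1=NH1
Op 4: best P0=NH2 P1=NH1
Op 5: best P0=NH2 P1=NH1
Op 6: best P0=NH2 P1=NH2
Op 7: best P0=NH2 P1=NH2
Op 8: best P0=NH2 P1=NH2
Op 9: best P0=NH2 P1=NH2
Op 10: best P0=NH2 P1=NH3

Answer: P0:NH2 P1:NH3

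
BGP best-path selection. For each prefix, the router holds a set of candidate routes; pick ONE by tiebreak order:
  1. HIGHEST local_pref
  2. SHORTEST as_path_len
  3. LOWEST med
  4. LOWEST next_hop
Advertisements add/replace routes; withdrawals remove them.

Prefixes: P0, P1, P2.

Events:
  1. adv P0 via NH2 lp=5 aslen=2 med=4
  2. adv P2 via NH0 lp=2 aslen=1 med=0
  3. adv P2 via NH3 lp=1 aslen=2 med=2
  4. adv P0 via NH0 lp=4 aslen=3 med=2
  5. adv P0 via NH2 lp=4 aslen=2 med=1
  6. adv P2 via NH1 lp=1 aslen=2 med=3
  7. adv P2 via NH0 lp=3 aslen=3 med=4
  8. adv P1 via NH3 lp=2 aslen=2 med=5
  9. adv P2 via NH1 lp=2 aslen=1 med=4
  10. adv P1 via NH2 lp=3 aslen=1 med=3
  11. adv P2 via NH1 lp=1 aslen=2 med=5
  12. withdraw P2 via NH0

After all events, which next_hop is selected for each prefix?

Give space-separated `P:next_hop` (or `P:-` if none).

Answer: P0:NH2 P1:NH2 P2:NH3

Derivation:
Op 1: best P0=NH2 P1=- P2=-
Op 2: best P0=NH2 P1=- P2=NH0
Op 3: best P0=NH2 P1=- P2=NH0
Op 4: best P0=NH2 P1=- P2=NH0
Op 5: best P0=NH2 P1=- P2=NH0
Op 6: best P0=NH2 P1=- P2=NH0
Op 7: best P0=NH2 P1=- P2=NH0
Op 8: best P0=NH2 P1=NH3 P2=NH0
Op 9: best P0=NH2 P1=NH3 P2=NH0
Op 10: best P0=NH2 P1=NH2 P2=NH0
Op 11: best P0=NH2 P1=NH2 P2=NH0
Op 12: best P0=NH2 P1=NH2 P2=NH3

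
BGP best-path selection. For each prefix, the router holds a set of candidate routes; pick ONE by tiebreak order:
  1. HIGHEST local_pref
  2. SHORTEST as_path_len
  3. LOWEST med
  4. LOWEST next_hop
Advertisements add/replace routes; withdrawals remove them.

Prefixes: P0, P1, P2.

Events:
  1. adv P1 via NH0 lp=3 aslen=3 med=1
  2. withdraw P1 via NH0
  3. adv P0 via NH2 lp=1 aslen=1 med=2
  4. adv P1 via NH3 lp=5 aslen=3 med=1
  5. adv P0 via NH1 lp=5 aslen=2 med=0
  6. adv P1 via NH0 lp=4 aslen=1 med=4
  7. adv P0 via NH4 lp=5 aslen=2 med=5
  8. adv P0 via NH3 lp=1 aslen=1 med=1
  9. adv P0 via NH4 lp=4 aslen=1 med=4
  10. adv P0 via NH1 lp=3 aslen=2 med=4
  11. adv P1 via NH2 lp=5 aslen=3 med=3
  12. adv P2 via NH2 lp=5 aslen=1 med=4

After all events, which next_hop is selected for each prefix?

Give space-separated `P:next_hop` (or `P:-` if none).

Answer: P0:NH4 P1:NH3 P2:NH2

Derivation:
Op 1: best P0=- P1=NH0 P2=-
Op 2: best P0=- P1=- P2=-
Op 3: best P0=NH2 P1=- P2=-
Op 4: best P0=NH2 P1=NH3 P2=-
Op 5: best P0=NH1 P1=NH3 P2=-
Op 6: best P0=NH1 P1=NH3 P2=-
Op 7: best P0=NH1 P1=NH3 P2=-
Op 8: best P0=NH1 P1=NH3 P2=-
Op 9: best P0=NH1 P1=NH3 P2=-
Op 10: best P0=NH4 P1=NH3 P2=-
Op 11: best P0=NH4 P1=NH3 P2=-
Op 12: best P0=NH4 P1=NH3 P2=NH2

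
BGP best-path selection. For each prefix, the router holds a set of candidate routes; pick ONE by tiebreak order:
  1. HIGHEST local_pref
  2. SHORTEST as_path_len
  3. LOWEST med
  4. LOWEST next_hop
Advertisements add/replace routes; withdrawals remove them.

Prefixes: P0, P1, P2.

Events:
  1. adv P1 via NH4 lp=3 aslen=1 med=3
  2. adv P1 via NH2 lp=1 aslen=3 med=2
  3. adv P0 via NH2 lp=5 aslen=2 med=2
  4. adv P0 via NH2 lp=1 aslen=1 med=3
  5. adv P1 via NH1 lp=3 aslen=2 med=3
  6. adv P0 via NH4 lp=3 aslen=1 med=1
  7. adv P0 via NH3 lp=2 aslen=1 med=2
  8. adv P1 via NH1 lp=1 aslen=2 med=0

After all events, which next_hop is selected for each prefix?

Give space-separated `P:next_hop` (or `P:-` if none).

Answer: P0:NH4 P1:NH4 P2:-

Derivation:
Op 1: best P0=- P1=NH4 P2=-
Op 2: best P0=- P1=NH4 P2=-
Op 3: best P0=NH2 P1=NH4 P2=-
Op 4: best P0=NH2 P1=NH4 P2=-
Op 5: best P0=NH2 P1=NH4 P2=-
Op 6: best P0=NH4 P1=NH4 P2=-
Op 7: best P0=NH4 P1=NH4 P2=-
Op 8: best P0=NH4 P1=NH4 P2=-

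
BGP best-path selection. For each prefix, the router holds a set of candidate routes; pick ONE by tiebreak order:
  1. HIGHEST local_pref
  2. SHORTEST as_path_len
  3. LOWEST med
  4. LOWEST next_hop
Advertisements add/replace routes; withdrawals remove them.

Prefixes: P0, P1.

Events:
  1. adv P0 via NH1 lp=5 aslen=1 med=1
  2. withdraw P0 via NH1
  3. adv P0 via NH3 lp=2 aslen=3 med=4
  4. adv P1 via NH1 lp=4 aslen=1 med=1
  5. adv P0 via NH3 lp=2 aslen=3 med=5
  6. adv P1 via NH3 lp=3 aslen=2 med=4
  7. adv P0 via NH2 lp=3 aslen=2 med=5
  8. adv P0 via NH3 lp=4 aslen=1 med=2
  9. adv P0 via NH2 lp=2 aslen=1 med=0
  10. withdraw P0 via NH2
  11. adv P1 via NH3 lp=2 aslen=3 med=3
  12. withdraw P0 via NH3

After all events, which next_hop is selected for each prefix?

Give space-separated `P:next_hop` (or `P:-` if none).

Answer: P0:- P1:NH1

Derivation:
Op 1: best P0=NH1 P1=-
Op 2: best P0=- P1=-
Op 3: best P0=NH3 P1=-
Op 4: best P0=NH3 P1=NH1
Op 5: best P0=NH3 P1=NH1
Op 6: best P0=NH3 P1=NH1
Op 7: best P0=NH2 P1=NH1
Op 8: best P0=NH3 P1=NH1
Op 9: best P0=NH3 P1=NH1
Op 10: best P0=NH3 P1=NH1
Op 11: best P0=NH3 P1=NH1
Op 12: best P0=- P1=NH1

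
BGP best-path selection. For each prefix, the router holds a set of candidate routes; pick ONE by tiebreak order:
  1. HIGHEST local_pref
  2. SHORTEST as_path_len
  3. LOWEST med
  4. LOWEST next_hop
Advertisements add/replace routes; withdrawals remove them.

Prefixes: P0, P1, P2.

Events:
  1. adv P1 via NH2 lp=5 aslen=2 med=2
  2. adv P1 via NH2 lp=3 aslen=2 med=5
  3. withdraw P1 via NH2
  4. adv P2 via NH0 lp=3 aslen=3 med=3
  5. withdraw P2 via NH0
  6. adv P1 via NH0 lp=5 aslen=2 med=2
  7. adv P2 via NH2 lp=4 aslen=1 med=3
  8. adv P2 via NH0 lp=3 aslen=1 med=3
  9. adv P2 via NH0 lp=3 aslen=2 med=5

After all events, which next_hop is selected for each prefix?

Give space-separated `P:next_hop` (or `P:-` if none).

Op 1: best P0=- P1=NH2 P2=-
Op 2: best P0=- P1=NH2 P2=-
Op 3: best P0=- P1=- P2=-
Op 4: best P0=- P1=- P2=NH0
Op 5: best P0=- P1=- P2=-
Op 6: best P0=- P1=NH0 P2=-
Op 7: best P0=- P1=NH0 P2=NH2
Op 8: best P0=- P1=NH0 P2=NH2
Op 9: best P0=- P1=NH0 P2=NH2

Answer: P0:- P1:NH0 P2:NH2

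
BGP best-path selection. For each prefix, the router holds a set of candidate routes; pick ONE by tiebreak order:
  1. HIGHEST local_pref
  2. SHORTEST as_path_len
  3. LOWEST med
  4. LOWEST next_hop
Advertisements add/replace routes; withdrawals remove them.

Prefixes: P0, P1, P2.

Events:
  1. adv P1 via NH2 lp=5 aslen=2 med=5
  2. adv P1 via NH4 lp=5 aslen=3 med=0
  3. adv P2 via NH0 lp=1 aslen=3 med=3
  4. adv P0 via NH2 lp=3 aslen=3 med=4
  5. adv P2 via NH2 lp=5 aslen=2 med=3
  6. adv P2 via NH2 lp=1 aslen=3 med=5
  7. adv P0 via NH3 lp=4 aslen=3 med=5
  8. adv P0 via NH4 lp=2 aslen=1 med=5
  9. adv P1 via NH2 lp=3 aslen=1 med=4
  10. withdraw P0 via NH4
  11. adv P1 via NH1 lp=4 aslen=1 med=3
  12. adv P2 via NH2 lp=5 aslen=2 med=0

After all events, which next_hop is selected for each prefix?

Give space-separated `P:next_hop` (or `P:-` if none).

Answer: P0:NH3 P1:NH4 P2:NH2

Derivation:
Op 1: best P0=- P1=NH2 P2=-
Op 2: best P0=- P1=NH2 P2=-
Op 3: best P0=- P1=NH2 P2=NH0
Op 4: best P0=NH2 P1=NH2 P2=NH0
Op 5: best P0=NH2 P1=NH2 P2=NH2
Op 6: best P0=NH2 P1=NH2 P2=NH0
Op 7: best P0=NH3 P1=NH2 P2=NH0
Op 8: best P0=NH3 P1=NH2 P2=NH0
Op 9: best P0=NH3 P1=NH4 P2=NH0
Op 10: best P0=NH3 P1=NH4 P2=NH0
Op 11: best P0=NH3 P1=NH4 P2=NH0
Op 12: best P0=NH3 P1=NH4 P2=NH2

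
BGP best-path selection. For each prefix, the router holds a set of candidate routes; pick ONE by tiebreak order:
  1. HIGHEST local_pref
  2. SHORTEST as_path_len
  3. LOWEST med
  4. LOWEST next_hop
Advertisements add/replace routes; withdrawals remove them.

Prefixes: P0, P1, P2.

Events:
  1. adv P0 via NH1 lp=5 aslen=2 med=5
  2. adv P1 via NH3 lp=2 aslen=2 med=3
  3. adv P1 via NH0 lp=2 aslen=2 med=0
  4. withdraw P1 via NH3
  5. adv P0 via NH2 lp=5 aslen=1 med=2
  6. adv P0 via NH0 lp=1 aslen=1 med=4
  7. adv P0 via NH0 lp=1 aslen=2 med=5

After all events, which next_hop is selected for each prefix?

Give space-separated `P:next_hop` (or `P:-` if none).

Op 1: best P0=NH1 P1=- P2=-
Op 2: best P0=NH1 P1=NH3 P2=-
Op 3: best P0=NH1 P1=NH0 P2=-
Op 4: best P0=NH1 P1=NH0 P2=-
Op 5: best P0=NH2 P1=NH0 P2=-
Op 6: best P0=NH2 P1=NH0 P2=-
Op 7: best P0=NH2 P1=NH0 P2=-

Answer: P0:NH2 P1:NH0 P2:-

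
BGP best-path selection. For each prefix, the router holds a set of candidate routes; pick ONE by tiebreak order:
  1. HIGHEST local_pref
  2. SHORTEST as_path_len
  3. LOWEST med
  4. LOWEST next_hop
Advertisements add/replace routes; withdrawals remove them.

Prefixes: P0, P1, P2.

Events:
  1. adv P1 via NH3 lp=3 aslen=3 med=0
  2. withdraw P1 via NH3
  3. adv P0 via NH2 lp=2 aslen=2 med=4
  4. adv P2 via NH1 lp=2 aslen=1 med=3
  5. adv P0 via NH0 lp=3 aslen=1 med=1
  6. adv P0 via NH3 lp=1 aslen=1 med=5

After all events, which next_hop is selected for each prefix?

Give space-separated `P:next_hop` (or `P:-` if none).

Answer: P0:NH0 P1:- P2:NH1

Derivation:
Op 1: best P0=- P1=NH3 P2=-
Op 2: best P0=- P1=- P2=-
Op 3: best P0=NH2 P1=- P2=-
Op 4: best P0=NH2 P1=- P2=NH1
Op 5: best P0=NH0 P1=- P2=NH1
Op 6: best P0=NH0 P1=- P2=NH1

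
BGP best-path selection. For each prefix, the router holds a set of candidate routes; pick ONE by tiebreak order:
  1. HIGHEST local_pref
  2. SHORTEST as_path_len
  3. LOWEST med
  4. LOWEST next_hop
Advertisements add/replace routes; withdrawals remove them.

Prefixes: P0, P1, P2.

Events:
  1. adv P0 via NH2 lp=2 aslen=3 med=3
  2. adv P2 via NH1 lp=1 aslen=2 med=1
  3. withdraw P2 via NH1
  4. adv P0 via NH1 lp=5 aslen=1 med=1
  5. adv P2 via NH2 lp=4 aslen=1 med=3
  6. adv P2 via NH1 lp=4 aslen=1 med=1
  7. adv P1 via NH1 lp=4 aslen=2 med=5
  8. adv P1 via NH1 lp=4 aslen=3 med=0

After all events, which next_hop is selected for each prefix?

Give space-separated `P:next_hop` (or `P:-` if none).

Op 1: best P0=NH2 P1=- P2=-
Op 2: best P0=NH2 P1=- P2=NH1
Op 3: best P0=NH2 P1=- P2=-
Op 4: best P0=NH1 P1=- P2=-
Op 5: best P0=NH1 P1=- P2=NH2
Op 6: best P0=NH1 P1=- P2=NH1
Op 7: best P0=NH1 P1=NH1 P2=NH1
Op 8: best P0=NH1 P1=NH1 P2=NH1

Answer: P0:NH1 P1:NH1 P2:NH1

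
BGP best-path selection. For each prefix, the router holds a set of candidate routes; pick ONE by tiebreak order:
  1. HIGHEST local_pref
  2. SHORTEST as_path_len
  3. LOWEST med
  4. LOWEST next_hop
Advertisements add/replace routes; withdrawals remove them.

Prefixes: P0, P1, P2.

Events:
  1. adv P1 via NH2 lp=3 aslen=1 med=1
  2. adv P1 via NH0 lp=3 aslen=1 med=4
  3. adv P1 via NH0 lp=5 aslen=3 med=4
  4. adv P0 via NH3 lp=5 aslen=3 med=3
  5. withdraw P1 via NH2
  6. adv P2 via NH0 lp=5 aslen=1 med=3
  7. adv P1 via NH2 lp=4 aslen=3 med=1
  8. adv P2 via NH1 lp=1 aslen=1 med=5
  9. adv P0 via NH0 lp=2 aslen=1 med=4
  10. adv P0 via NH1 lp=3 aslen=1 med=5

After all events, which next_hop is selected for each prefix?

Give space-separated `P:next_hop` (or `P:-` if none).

Op 1: best P0=- P1=NH2 P2=-
Op 2: best P0=- P1=NH2 P2=-
Op 3: best P0=- P1=NH0 P2=-
Op 4: best P0=NH3 P1=NH0 P2=-
Op 5: best P0=NH3 P1=NH0 P2=-
Op 6: best P0=NH3 P1=NH0 P2=NH0
Op 7: best P0=NH3 P1=NH0 P2=NH0
Op 8: best P0=NH3 P1=NH0 P2=NH0
Op 9: best P0=NH3 P1=NH0 P2=NH0
Op 10: best P0=NH3 P1=NH0 P2=NH0

Answer: P0:NH3 P1:NH0 P2:NH0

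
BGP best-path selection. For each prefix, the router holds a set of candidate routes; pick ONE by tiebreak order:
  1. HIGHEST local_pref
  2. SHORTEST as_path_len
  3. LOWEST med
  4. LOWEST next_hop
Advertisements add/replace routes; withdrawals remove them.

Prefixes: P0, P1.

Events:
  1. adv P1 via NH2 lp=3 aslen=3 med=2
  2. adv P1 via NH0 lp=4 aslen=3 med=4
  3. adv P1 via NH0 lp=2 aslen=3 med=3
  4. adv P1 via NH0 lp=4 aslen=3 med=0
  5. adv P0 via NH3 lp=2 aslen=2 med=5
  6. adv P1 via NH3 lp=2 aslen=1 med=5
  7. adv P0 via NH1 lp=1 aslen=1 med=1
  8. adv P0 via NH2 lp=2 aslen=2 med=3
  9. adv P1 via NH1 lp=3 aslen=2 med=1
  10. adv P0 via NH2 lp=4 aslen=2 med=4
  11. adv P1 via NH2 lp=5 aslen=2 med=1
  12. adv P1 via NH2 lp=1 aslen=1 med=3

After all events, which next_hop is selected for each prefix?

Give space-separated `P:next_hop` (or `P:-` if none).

Op 1: best P0=- P1=NH2
Op 2: best P0=- P1=NH0
Op 3: best P0=- P1=NH2
Op 4: best P0=- P1=NH0
Op 5: best P0=NH3 P1=NH0
Op 6: best P0=NH3 P1=NH0
Op 7: best P0=NH3 P1=NH0
Op 8: best P0=NH2 P1=NH0
Op 9: best P0=NH2 P1=NH0
Op 10: best P0=NH2 P1=NH0
Op 11: best P0=NH2 P1=NH2
Op 12: best P0=NH2 P1=NH0

Answer: P0:NH2 P1:NH0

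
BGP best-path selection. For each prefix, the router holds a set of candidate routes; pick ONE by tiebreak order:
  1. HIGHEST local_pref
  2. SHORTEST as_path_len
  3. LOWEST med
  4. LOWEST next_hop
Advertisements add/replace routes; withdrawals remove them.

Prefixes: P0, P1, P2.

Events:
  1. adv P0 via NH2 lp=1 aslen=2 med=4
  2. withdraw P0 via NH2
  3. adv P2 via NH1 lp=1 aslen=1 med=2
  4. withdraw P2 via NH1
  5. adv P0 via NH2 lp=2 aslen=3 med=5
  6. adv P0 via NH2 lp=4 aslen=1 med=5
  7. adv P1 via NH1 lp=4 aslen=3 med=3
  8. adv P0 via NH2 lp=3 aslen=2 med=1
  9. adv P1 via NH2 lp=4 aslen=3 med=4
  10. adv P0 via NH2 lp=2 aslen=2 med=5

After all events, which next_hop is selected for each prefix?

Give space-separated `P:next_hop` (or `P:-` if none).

Op 1: best P0=NH2 P1=- P2=-
Op 2: best P0=- P1=- P2=-
Op 3: best P0=- P1=- P2=NH1
Op 4: best P0=- P1=- P2=-
Op 5: best P0=NH2 P1=- P2=-
Op 6: best P0=NH2 P1=- P2=-
Op 7: best P0=NH2 P1=NH1 P2=-
Op 8: best P0=NH2 P1=NH1 P2=-
Op 9: best P0=NH2 P1=NH1 P2=-
Op 10: best P0=NH2 P1=NH1 P2=-

Answer: P0:NH2 P1:NH1 P2:-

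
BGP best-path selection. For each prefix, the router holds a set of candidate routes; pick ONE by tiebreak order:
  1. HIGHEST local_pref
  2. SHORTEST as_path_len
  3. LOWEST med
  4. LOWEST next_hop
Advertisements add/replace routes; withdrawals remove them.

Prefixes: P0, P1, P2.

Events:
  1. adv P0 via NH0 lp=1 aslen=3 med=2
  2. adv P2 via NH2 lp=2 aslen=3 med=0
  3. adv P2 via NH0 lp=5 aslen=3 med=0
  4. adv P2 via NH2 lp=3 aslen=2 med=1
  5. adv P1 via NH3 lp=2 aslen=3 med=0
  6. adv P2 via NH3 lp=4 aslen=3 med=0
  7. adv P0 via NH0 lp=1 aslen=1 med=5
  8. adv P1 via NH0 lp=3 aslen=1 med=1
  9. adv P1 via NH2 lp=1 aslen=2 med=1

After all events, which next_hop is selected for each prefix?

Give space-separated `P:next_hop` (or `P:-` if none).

Answer: P0:NH0 P1:NH0 P2:NH0

Derivation:
Op 1: best P0=NH0 P1=- P2=-
Op 2: best P0=NH0 P1=- P2=NH2
Op 3: best P0=NH0 P1=- P2=NH0
Op 4: best P0=NH0 P1=- P2=NH0
Op 5: best P0=NH0 P1=NH3 P2=NH0
Op 6: best P0=NH0 P1=NH3 P2=NH0
Op 7: best P0=NH0 P1=NH3 P2=NH0
Op 8: best P0=NH0 P1=NH0 P2=NH0
Op 9: best P0=NH0 P1=NH0 P2=NH0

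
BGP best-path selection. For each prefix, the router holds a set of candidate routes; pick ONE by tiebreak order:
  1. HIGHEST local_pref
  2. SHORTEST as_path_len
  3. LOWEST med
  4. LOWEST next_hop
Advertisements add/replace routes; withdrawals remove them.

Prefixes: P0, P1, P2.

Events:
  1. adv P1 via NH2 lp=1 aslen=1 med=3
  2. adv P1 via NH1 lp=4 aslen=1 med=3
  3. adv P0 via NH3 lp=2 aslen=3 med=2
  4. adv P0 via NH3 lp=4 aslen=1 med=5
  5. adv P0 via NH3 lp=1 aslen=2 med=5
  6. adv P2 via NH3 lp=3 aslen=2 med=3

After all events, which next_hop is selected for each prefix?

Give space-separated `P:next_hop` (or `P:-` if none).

Answer: P0:NH3 P1:NH1 P2:NH3

Derivation:
Op 1: best P0=- P1=NH2 P2=-
Op 2: best P0=- P1=NH1 P2=-
Op 3: best P0=NH3 P1=NH1 P2=-
Op 4: best P0=NH3 P1=NH1 P2=-
Op 5: best P0=NH3 P1=NH1 P2=-
Op 6: best P0=NH3 P1=NH1 P2=NH3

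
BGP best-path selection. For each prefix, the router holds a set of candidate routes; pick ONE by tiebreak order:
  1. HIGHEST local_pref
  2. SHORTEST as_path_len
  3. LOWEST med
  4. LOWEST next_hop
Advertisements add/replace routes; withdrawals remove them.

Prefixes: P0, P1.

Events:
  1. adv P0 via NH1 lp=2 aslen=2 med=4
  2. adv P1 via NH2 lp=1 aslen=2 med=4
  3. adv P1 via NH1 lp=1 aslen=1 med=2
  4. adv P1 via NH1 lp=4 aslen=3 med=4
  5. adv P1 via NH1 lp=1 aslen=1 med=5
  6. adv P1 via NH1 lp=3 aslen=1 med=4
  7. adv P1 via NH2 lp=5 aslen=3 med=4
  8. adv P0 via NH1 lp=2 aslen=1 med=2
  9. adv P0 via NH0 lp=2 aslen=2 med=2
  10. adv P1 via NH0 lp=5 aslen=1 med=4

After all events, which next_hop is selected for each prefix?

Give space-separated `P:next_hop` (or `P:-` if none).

Op 1: best P0=NH1 P1=-
Op 2: best P0=NH1 P1=NH2
Op 3: best P0=NH1 P1=NH1
Op 4: best P0=NH1 P1=NH1
Op 5: best P0=NH1 P1=NH1
Op 6: best P0=NH1 P1=NH1
Op 7: best P0=NH1 P1=NH2
Op 8: best P0=NH1 P1=NH2
Op 9: best P0=NH1 P1=NH2
Op 10: best P0=NH1 P1=NH0

Answer: P0:NH1 P1:NH0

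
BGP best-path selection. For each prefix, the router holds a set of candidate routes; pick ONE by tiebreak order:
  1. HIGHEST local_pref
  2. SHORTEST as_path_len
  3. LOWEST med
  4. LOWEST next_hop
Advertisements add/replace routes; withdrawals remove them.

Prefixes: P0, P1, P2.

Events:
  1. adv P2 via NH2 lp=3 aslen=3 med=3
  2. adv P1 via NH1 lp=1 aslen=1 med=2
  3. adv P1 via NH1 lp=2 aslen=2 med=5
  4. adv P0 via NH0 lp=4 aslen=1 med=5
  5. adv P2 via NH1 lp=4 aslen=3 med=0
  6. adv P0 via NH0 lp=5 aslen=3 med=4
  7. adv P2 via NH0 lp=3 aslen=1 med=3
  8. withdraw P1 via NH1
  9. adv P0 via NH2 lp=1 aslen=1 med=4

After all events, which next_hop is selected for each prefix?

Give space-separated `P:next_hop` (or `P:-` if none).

Answer: P0:NH0 P1:- P2:NH1

Derivation:
Op 1: best P0=- P1=- P2=NH2
Op 2: best P0=- P1=NH1 P2=NH2
Op 3: best P0=- P1=NH1 P2=NH2
Op 4: best P0=NH0 P1=NH1 P2=NH2
Op 5: best P0=NH0 P1=NH1 P2=NH1
Op 6: best P0=NH0 P1=NH1 P2=NH1
Op 7: best P0=NH0 P1=NH1 P2=NH1
Op 8: best P0=NH0 P1=- P2=NH1
Op 9: best P0=NH0 P1=- P2=NH1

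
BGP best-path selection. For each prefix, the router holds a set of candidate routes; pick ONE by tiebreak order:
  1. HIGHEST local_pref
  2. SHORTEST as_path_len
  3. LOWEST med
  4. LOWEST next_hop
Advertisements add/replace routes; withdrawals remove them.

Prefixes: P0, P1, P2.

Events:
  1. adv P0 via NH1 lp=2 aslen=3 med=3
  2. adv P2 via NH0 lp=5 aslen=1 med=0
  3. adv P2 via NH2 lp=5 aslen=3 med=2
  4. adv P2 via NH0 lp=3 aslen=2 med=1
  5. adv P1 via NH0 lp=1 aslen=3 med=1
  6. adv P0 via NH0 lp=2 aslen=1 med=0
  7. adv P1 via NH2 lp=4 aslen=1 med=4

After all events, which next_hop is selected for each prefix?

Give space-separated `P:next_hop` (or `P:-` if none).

Op 1: best P0=NH1 P1=- P2=-
Op 2: best P0=NH1 P1=- P2=NH0
Op 3: best P0=NH1 P1=- P2=NH0
Op 4: best P0=NH1 P1=- P2=NH2
Op 5: best P0=NH1 P1=NH0 P2=NH2
Op 6: best P0=NH0 P1=NH0 P2=NH2
Op 7: best P0=NH0 P1=NH2 P2=NH2

Answer: P0:NH0 P1:NH2 P2:NH2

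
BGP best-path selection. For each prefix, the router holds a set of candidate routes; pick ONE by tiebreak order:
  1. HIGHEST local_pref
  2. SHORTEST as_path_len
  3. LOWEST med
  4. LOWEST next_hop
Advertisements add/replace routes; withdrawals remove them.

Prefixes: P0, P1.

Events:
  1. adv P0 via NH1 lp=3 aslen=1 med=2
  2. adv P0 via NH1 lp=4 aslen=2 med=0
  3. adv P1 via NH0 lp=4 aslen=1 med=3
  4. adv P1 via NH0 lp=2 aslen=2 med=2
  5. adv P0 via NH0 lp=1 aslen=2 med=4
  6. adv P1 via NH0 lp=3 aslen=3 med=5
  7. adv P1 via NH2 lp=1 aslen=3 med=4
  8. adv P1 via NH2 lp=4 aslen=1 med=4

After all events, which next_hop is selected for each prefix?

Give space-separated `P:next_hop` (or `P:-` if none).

Op 1: best P0=NH1 P1=-
Op 2: best P0=NH1 P1=-
Op 3: best P0=NH1 P1=NH0
Op 4: best P0=NH1 P1=NH0
Op 5: best P0=NH1 P1=NH0
Op 6: best P0=NH1 P1=NH0
Op 7: best P0=NH1 P1=NH0
Op 8: best P0=NH1 P1=NH2

Answer: P0:NH1 P1:NH2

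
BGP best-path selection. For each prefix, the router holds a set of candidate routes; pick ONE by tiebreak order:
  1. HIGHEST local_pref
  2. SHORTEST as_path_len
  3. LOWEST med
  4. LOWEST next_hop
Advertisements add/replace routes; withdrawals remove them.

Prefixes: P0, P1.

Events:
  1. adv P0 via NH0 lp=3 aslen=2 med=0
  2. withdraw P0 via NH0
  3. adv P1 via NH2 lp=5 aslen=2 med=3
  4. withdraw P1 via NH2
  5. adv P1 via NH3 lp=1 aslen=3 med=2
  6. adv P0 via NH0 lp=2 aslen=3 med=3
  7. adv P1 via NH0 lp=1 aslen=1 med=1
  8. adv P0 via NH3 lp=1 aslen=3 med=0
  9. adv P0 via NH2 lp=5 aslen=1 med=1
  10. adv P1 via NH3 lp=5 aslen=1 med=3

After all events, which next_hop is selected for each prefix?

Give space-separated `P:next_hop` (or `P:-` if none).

Op 1: best P0=NH0 P1=-
Op 2: best P0=- P1=-
Op 3: best P0=- P1=NH2
Op 4: best P0=- P1=-
Op 5: best P0=- P1=NH3
Op 6: best P0=NH0 P1=NH3
Op 7: best P0=NH0 P1=NH0
Op 8: best P0=NH0 P1=NH0
Op 9: best P0=NH2 P1=NH0
Op 10: best P0=NH2 P1=NH3

Answer: P0:NH2 P1:NH3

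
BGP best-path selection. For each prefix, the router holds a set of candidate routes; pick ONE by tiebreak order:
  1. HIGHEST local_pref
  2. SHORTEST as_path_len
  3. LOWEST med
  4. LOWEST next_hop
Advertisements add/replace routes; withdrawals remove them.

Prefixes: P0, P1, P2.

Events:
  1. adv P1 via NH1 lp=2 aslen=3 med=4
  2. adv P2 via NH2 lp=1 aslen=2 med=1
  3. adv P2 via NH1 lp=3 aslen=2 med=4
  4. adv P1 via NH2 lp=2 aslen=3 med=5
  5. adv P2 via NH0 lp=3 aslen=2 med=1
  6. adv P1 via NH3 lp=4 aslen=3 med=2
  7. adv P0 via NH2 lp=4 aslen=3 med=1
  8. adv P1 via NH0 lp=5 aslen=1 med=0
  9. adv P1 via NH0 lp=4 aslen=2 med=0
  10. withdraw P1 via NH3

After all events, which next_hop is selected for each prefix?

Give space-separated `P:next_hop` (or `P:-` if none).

Op 1: best P0=- P1=NH1 P2=-
Op 2: best P0=- P1=NH1 P2=NH2
Op 3: best P0=- P1=NH1 P2=NH1
Op 4: best P0=- P1=NH1 P2=NH1
Op 5: best P0=- P1=NH1 P2=NH0
Op 6: best P0=- P1=NH3 P2=NH0
Op 7: best P0=NH2 P1=NH3 P2=NH0
Op 8: best P0=NH2 P1=NH0 P2=NH0
Op 9: best P0=NH2 P1=NH0 P2=NH0
Op 10: best P0=NH2 P1=NH0 P2=NH0

Answer: P0:NH2 P1:NH0 P2:NH0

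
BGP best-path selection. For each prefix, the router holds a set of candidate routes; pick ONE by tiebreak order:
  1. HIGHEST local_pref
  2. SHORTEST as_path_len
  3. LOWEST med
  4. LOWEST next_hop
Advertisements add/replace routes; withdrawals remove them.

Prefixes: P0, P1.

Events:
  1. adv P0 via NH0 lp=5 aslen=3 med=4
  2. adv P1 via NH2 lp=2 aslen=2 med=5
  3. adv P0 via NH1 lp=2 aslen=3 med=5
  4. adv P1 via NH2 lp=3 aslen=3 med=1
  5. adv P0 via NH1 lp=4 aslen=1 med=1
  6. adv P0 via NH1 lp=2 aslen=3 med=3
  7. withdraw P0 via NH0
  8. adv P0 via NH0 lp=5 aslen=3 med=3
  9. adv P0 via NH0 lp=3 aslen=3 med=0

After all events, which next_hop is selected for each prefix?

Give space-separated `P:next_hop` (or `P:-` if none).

Answer: P0:NH0 P1:NH2

Derivation:
Op 1: best P0=NH0 P1=-
Op 2: best P0=NH0 P1=NH2
Op 3: best P0=NH0 P1=NH2
Op 4: best P0=NH0 P1=NH2
Op 5: best P0=NH0 P1=NH2
Op 6: best P0=NH0 P1=NH2
Op 7: best P0=NH1 P1=NH2
Op 8: best P0=NH0 P1=NH2
Op 9: best P0=NH0 P1=NH2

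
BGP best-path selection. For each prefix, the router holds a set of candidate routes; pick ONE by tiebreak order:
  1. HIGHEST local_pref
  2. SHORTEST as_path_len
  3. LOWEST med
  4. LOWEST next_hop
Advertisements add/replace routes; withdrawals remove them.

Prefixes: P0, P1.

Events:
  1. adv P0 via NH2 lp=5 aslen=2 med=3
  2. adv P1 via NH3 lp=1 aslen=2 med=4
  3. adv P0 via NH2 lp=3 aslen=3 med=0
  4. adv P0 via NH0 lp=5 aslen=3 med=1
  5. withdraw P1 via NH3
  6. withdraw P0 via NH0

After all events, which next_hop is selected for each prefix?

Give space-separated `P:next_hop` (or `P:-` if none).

Answer: P0:NH2 P1:-

Derivation:
Op 1: best P0=NH2 P1=-
Op 2: best P0=NH2 P1=NH3
Op 3: best P0=NH2 P1=NH3
Op 4: best P0=NH0 P1=NH3
Op 5: best P0=NH0 P1=-
Op 6: best P0=NH2 P1=-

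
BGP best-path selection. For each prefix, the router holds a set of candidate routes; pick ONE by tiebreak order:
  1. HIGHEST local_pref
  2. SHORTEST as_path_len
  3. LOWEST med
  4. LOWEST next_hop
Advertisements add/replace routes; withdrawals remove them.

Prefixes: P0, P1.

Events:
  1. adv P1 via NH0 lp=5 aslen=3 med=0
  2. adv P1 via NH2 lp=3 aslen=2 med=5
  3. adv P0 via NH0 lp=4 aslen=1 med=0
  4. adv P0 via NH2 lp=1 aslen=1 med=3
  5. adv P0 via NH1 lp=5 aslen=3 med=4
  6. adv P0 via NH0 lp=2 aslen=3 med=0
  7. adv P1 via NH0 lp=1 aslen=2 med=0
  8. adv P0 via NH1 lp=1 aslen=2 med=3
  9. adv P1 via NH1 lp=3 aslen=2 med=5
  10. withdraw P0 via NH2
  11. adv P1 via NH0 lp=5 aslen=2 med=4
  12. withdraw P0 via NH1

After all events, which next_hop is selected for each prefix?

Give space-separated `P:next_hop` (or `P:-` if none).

Op 1: best P0=- P1=NH0
Op 2: best P0=- P1=NH0
Op 3: best P0=NH0 P1=NH0
Op 4: best P0=NH0 P1=NH0
Op 5: best P0=NH1 P1=NH0
Op 6: best P0=NH1 P1=NH0
Op 7: best P0=NH1 P1=NH2
Op 8: best P0=NH0 P1=NH2
Op 9: best P0=NH0 P1=NH1
Op 10: best P0=NH0 P1=NH1
Op 11: best P0=NH0 P1=NH0
Op 12: best P0=NH0 P1=NH0

Answer: P0:NH0 P1:NH0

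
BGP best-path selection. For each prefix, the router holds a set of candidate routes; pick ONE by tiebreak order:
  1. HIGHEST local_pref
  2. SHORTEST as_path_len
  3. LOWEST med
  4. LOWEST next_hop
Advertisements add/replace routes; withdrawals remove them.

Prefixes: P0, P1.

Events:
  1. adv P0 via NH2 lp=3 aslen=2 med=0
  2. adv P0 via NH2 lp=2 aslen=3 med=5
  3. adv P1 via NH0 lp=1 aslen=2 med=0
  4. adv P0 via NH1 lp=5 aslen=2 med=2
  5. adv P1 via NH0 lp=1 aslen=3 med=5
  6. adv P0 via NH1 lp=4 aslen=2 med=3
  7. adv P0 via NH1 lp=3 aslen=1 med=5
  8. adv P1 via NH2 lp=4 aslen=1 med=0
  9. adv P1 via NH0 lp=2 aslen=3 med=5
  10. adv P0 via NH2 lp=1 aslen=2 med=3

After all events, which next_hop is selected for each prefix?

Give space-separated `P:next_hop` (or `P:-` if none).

Answer: P0:NH1 P1:NH2

Derivation:
Op 1: best P0=NH2 P1=-
Op 2: best P0=NH2 P1=-
Op 3: best P0=NH2 P1=NH0
Op 4: best P0=NH1 P1=NH0
Op 5: best P0=NH1 P1=NH0
Op 6: best P0=NH1 P1=NH0
Op 7: best P0=NH1 P1=NH0
Op 8: best P0=NH1 P1=NH2
Op 9: best P0=NH1 P1=NH2
Op 10: best P0=NH1 P1=NH2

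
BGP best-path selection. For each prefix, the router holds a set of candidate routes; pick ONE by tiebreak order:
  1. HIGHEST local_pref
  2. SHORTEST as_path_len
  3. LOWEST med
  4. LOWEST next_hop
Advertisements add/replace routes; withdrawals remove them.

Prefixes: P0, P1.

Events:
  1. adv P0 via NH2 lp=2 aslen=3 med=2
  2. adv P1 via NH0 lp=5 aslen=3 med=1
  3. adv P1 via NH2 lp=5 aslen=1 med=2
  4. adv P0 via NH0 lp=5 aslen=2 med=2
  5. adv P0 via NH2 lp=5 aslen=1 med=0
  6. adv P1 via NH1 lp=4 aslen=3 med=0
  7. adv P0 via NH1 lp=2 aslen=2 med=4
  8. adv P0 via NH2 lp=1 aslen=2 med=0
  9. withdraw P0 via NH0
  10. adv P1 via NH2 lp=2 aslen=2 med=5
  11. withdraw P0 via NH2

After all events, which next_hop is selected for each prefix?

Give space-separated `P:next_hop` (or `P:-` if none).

Op 1: best P0=NH2 P1=-
Op 2: best P0=NH2 P1=NH0
Op 3: best P0=NH2 P1=NH2
Op 4: best P0=NH0 P1=NH2
Op 5: best P0=NH2 P1=NH2
Op 6: best P0=NH2 P1=NH2
Op 7: best P0=NH2 P1=NH2
Op 8: best P0=NH0 P1=NH2
Op 9: best P0=NH1 P1=NH2
Op 10: best P0=NH1 P1=NH0
Op 11: best P0=NH1 P1=NH0

Answer: P0:NH1 P1:NH0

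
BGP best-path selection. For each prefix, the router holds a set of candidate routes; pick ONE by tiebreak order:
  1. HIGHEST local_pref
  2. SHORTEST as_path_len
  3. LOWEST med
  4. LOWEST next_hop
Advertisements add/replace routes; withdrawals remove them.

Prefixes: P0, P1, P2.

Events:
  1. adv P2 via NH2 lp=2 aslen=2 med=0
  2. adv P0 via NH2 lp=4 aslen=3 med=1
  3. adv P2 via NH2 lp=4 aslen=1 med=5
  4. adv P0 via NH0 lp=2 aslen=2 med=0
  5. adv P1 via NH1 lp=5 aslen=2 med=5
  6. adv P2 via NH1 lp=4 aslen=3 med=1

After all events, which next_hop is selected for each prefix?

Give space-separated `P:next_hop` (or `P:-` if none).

Answer: P0:NH2 P1:NH1 P2:NH2

Derivation:
Op 1: best P0=- P1=- P2=NH2
Op 2: best P0=NH2 P1=- P2=NH2
Op 3: best P0=NH2 P1=- P2=NH2
Op 4: best P0=NH2 P1=- P2=NH2
Op 5: best P0=NH2 P1=NH1 P2=NH2
Op 6: best P0=NH2 P1=NH1 P2=NH2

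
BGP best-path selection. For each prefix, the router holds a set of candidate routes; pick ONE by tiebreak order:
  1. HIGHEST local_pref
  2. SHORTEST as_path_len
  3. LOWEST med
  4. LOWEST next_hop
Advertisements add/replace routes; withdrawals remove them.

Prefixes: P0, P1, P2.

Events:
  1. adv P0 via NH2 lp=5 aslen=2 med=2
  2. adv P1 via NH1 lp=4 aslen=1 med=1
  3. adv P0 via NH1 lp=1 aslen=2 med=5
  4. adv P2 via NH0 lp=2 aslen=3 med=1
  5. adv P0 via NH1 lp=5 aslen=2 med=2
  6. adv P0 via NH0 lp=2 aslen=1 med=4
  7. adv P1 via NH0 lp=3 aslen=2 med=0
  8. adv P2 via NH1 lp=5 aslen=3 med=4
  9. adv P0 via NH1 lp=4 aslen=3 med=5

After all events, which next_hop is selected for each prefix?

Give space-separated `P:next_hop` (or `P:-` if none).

Answer: P0:NH2 P1:NH1 P2:NH1

Derivation:
Op 1: best P0=NH2 P1=- P2=-
Op 2: best P0=NH2 P1=NH1 P2=-
Op 3: best P0=NH2 P1=NH1 P2=-
Op 4: best P0=NH2 P1=NH1 P2=NH0
Op 5: best P0=NH1 P1=NH1 P2=NH0
Op 6: best P0=NH1 P1=NH1 P2=NH0
Op 7: best P0=NH1 P1=NH1 P2=NH0
Op 8: best P0=NH1 P1=NH1 P2=NH1
Op 9: best P0=NH2 P1=NH1 P2=NH1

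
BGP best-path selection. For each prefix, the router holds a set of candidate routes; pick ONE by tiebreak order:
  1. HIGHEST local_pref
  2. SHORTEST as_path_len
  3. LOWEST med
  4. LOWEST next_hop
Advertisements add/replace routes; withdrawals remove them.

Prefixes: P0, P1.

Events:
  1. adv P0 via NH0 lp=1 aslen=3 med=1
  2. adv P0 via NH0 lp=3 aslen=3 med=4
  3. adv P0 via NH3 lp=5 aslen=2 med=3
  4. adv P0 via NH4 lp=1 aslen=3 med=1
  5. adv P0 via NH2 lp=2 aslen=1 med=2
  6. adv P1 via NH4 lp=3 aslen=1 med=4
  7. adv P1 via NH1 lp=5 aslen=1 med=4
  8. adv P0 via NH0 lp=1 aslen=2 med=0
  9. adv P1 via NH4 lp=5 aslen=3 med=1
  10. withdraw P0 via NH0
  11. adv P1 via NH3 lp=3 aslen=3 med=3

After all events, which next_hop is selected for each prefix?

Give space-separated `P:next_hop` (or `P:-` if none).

Op 1: best P0=NH0 P1=-
Op 2: best P0=NH0 P1=-
Op 3: best P0=NH3 P1=-
Op 4: best P0=NH3 P1=-
Op 5: best P0=NH3 P1=-
Op 6: best P0=NH3 P1=NH4
Op 7: best P0=NH3 P1=NH1
Op 8: best P0=NH3 P1=NH1
Op 9: best P0=NH3 P1=NH1
Op 10: best P0=NH3 P1=NH1
Op 11: best P0=NH3 P1=NH1

Answer: P0:NH3 P1:NH1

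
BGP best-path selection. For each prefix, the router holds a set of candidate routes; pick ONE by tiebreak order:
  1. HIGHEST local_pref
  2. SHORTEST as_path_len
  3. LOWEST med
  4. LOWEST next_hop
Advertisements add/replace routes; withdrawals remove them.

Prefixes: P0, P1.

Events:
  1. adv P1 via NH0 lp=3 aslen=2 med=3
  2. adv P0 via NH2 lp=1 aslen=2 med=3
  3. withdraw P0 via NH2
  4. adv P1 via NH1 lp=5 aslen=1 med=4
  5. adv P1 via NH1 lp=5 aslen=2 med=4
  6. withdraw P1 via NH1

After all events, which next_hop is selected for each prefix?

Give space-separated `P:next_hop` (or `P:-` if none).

Answer: P0:- P1:NH0

Derivation:
Op 1: best P0=- P1=NH0
Op 2: best P0=NH2 P1=NH0
Op 3: best P0=- P1=NH0
Op 4: best P0=- P1=NH1
Op 5: best P0=- P1=NH1
Op 6: best P0=- P1=NH0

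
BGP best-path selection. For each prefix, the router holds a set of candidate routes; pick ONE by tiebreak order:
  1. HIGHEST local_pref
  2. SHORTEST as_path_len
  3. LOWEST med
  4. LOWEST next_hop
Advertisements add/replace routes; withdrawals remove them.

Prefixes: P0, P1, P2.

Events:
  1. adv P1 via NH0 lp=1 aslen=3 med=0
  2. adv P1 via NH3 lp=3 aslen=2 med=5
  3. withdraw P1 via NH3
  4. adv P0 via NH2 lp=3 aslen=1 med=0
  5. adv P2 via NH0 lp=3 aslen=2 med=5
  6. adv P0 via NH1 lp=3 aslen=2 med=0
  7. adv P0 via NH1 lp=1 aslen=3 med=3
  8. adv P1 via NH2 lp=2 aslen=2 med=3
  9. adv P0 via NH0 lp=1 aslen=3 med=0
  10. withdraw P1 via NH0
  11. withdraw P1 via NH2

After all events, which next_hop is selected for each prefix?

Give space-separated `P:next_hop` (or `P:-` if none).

Op 1: best P0=- P1=NH0 P2=-
Op 2: best P0=- P1=NH3 P2=-
Op 3: best P0=- P1=NH0 P2=-
Op 4: best P0=NH2 P1=NH0 P2=-
Op 5: best P0=NH2 P1=NH0 P2=NH0
Op 6: best P0=NH2 P1=NH0 P2=NH0
Op 7: best P0=NH2 P1=NH0 P2=NH0
Op 8: best P0=NH2 P1=NH2 P2=NH0
Op 9: best P0=NH2 P1=NH2 P2=NH0
Op 10: best P0=NH2 P1=NH2 P2=NH0
Op 11: best P0=NH2 P1=- P2=NH0

Answer: P0:NH2 P1:- P2:NH0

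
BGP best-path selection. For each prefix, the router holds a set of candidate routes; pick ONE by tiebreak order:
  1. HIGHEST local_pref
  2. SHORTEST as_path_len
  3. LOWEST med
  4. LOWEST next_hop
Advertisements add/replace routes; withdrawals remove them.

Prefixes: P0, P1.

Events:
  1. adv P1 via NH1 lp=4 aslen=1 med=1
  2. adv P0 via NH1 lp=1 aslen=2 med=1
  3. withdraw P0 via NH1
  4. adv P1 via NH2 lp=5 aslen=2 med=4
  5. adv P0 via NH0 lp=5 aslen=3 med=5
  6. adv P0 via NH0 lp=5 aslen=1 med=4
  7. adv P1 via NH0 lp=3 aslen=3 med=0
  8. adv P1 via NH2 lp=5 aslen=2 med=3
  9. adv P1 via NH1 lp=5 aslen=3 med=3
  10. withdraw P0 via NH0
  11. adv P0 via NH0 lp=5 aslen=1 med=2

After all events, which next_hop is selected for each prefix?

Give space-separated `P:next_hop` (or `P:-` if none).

Answer: P0:NH0 P1:NH2

Derivation:
Op 1: best P0=- P1=NH1
Op 2: best P0=NH1 P1=NH1
Op 3: best P0=- P1=NH1
Op 4: best P0=- P1=NH2
Op 5: best P0=NH0 P1=NH2
Op 6: best P0=NH0 P1=NH2
Op 7: best P0=NH0 P1=NH2
Op 8: best P0=NH0 P1=NH2
Op 9: best P0=NH0 P1=NH2
Op 10: best P0=- P1=NH2
Op 11: best P0=NH0 P1=NH2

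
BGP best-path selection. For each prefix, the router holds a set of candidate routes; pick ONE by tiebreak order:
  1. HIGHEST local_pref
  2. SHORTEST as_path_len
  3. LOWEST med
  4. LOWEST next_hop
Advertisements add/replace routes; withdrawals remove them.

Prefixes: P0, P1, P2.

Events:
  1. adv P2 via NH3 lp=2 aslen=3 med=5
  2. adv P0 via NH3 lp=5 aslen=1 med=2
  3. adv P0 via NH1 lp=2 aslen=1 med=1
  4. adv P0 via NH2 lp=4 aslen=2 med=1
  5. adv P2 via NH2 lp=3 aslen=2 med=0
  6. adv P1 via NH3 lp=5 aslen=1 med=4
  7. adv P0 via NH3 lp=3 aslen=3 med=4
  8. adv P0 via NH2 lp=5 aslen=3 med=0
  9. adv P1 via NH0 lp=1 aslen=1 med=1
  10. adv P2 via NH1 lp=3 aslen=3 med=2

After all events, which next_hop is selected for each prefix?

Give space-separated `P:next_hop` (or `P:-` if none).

Op 1: best P0=- P1=- P2=NH3
Op 2: best P0=NH3 P1=- P2=NH3
Op 3: best P0=NH3 P1=- P2=NH3
Op 4: best P0=NH3 P1=- P2=NH3
Op 5: best P0=NH3 P1=- P2=NH2
Op 6: best P0=NH3 P1=NH3 P2=NH2
Op 7: best P0=NH2 P1=NH3 P2=NH2
Op 8: best P0=NH2 P1=NH3 P2=NH2
Op 9: best P0=NH2 P1=NH3 P2=NH2
Op 10: best P0=NH2 P1=NH3 P2=NH2

Answer: P0:NH2 P1:NH3 P2:NH2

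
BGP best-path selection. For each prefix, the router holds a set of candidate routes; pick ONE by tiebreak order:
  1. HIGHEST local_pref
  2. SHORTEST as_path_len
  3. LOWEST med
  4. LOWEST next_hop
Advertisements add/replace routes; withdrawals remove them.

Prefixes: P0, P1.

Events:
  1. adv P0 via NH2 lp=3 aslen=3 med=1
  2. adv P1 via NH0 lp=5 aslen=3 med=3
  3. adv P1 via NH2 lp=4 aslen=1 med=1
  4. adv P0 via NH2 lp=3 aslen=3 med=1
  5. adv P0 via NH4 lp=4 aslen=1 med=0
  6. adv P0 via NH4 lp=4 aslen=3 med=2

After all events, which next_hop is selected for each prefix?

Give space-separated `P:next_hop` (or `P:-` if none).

Op 1: best P0=NH2 P1=-
Op 2: best P0=NH2 P1=NH0
Op 3: best P0=NH2 P1=NH0
Op 4: best P0=NH2 P1=NH0
Op 5: best P0=NH4 P1=NH0
Op 6: best P0=NH4 P1=NH0

Answer: P0:NH4 P1:NH0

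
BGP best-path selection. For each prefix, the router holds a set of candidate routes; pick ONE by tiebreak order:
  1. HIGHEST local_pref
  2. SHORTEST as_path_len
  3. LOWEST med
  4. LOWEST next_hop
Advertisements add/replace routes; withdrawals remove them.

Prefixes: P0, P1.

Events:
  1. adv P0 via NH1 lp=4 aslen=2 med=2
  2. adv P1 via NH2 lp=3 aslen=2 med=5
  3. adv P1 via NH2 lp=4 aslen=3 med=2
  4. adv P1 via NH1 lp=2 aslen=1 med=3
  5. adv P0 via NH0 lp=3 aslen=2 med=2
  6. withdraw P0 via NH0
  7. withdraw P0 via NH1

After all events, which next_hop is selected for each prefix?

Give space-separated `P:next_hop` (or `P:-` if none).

Answer: P0:- P1:NH2

Derivation:
Op 1: best P0=NH1 P1=-
Op 2: best P0=NH1 P1=NH2
Op 3: best P0=NH1 P1=NH2
Op 4: best P0=NH1 P1=NH2
Op 5: best P0=NH1 P1=NH2
Op 6: best P0=NH1 P1=NH2
Op 7: best P0=- P1=NH2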